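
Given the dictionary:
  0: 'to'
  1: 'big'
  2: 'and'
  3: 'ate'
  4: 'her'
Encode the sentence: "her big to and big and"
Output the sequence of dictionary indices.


Look up each word in the dictionary:
  'her' -> 4
  'big' -> 1
  'to' -> 0
  'and' -> 2
  'big' -> 1
  'and' -> 2

Encoded: [4, 1, 0, 2, 1, 2]


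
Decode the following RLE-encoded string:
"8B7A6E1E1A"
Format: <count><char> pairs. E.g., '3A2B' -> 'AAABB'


Expanding each <count><char> pair:
  8B -> 'BBBBBBBB'
  7A -> 'AAAAAAA'
  6E -> 'EEEEEE'
  1E -> 'E'
  1A -> 'A'

Decoded = BBBBBBBBAAAAAAAEEEEEEEA


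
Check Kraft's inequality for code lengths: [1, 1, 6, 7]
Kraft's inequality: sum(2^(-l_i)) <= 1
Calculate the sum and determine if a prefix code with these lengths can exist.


Sum = 2^(-1) + 2^(-1) + 2^(-6) + 2^(-7)
    = 0.5 + 0.5 + 0.015625 + 0.0078125
    = 131/128 = 1.0234375
Since 1.0234375 > 1, Kraft's inequality is NOT satisfied.
A prefix code with these lengths CANNOT exist.

Kraft sum = 1.0234375. Not satisfied.


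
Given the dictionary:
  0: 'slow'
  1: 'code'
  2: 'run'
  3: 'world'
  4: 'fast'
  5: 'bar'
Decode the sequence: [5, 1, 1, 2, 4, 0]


Look up each index in the dictionary:
  5 -> 'bar'
  1 -> 'code'
  1 -> 'code'
  2 -> 'run'
  4 -> 'fast'
  0 -> 'slow'

Decoded: "bar code code run fast slow"


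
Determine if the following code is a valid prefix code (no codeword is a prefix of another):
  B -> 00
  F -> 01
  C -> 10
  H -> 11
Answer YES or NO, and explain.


Checking each pair (does one codeword prefix another?):
  B='00' vs F='01': no prefix
  B='00' vs C='10': no prefix
  B='00' vs H='11': no prefix
  F='01' vs B='00': no prefix
  F='01' vs C='10': no prefix
  F='01' vs H='11': no prefix
  C='10' vs B='00': no prefix
  C='10' vs F='01': no prefix
  C='10' vs H='11': no prefix
  H='11' vs B='00': no prefix
  H='11' vs F='01': no prefix
  H='11' vs C='10': no prefix
No violation found over all pairs.

YES -- this is a valid prefix code. No codeword is a prefix of any other codeword.


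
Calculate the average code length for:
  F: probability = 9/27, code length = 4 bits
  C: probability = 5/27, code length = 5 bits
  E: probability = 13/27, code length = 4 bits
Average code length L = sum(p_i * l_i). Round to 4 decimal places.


Weighted contributions p_i * l_i:
  F: (9/27) * 4 = 36/27
  C: (5/27) * 5 = 25/27
  E: (13/27) * 4 = 52/27
Sum = (36 + 25 + 52)/27 = 113/27

L = 113/27 = 4.1852 bits/symbol


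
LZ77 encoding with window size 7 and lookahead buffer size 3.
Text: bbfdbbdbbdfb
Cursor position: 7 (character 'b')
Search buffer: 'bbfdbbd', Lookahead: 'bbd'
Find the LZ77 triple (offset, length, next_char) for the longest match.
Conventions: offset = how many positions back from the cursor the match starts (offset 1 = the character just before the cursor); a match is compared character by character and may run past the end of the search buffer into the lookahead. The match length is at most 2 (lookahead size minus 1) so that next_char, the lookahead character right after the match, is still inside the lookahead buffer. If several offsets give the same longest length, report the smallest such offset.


Try each offset into the search buffer:
  offset=1 (pos 6, char 'd'): match length 0
  offset=2 (pos 5, char 'b'): match length 1
  offset=3 (pos 4, char 'b'): match length 2
  offset=4 (pos 3, char 'd'): match length 0
  offset=5 (pos 2, char 'f'): match length 0
  offset=6 (pos 1, char 'b'): match length 1
  offset=7 (pos 0, char 'b'): match length 2
Longest match has length 2, found at offsets 3, 7; take the smallest, offset 3.
next_char = character at position 7 + 2 = 9 -> 'd'

Best match: offset=3, length=2 (matching 'bb' starting at position 4)
LZ77 triple: (3, 2, 'd')


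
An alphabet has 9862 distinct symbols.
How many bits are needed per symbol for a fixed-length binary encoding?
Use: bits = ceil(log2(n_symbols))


log2(9862) = 13.2677
Bracket: 2^13 = 8192 < 9862 <= 2^14 = 16384
So ceil(log2(9862)) = 14

bits = ceil(log2(9862)) = ceil(13.2677) = 14 bits


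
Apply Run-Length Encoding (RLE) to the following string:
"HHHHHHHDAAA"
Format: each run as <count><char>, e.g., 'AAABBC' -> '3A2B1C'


Scanning runs left to right:
  i=0: run of 'H' x 7 -> '7H'
  i=7: run of 'D' x 1 -> '1D'
  i=8: run of 'A' x 3 -> '3A'

RLE = 7H1D3A


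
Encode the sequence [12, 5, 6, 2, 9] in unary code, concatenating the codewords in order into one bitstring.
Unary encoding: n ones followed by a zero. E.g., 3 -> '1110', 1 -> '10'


Encode each number as n ones followed by a terminating 0:
  12 -> 1111111111110 (13 bits)
  5 -> 111110 (6 bits)
  6 -> 1111110 (7 bits)
  2 -> 110 (3 bits)
  9 -> 1111111110 (10 bits)
Total length = 13 + 6 + 7 + 3 + 10 = 39 bits.

Unary([12, 5, 6, 2, 9]) = 111111111111011111011111101101111111110 (39 bits)


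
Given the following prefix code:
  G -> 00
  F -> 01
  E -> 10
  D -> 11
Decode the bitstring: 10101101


Decoding step by step:
Bits 10 -> E
Bits 10 -> E
Bits 11 -> D
Bits 01 -> F


Decoded message: EEDF


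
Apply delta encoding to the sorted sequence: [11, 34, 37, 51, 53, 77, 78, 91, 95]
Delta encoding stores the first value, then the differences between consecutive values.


First value: 11
Deltas:
  34 - 11 = 23
  37 - 34 = 3
  51 - 37 = 14
  53 - 51 = 2
  77 - 53 = 24
  78 - 77 = 1
  91 - 78 = 13
  95 - 91 = 4


Delta encoded: [11, 23, 3, 14, 2, 24, 1, 13, 4]


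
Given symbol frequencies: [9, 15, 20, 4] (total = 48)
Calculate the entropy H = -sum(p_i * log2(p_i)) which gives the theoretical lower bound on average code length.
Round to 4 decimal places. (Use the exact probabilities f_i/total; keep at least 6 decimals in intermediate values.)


Per-symbol terms -p_i * log2(p_i) with p_i = f_i/48:
  p = 9/48 = 0.187500: log2(p) = -2.415037, -p*log2(p) = 0.452820
  p = 15/48 = 0.312500: log2(p) = -1.678072, -p*log2(p) = 0.524397
  p = 20/48 = 0.416667: log2(p) = -1.263034, -p*log2(p) = 0.526264
  p = 4/48 = 0.083333: log2(p) = -3.584963, -p*log2(p) = 0.298747
H = 0.452820 + 0.524397 + 0.526264 + 0.298747 = 1.802228

H = 1.8022 bits/symbol


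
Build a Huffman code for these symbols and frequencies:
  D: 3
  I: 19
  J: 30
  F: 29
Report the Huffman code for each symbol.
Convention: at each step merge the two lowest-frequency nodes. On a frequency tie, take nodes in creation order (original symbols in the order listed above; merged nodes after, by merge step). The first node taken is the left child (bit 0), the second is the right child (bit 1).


Huffman tree construction:
Step 1: Merge D(3) + I(19) = 22
Step 2: Merge (D+I)(22) + F(29) = 51
Step 3: Merge J(30) + ((D+I)+F)(51) = 81
Read each symbol's code off the tree from the root (left child = 0, right child = 1).

Codes:
  D: 100 (length 3)
  I: 101 (length 3)
  J: 0 (length 1)
  F: 11 (length 2)
Average code length: 154/81 = 1.9012 bits/symbol


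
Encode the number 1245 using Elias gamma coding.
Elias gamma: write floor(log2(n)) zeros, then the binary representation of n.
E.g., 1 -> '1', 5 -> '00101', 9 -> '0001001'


num_bits = floor(log2(1245)) + 1 = 11
leading_zeros = num_bits - 1 = 10
binary(1245) = 10011011101

Elias gamma(1245) = '0000000000' + '10011011101' = 000000000010011011101 (21 bits)


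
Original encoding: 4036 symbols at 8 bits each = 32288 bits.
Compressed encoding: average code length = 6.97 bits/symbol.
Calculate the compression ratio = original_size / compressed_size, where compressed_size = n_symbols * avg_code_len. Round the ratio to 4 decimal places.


original_size = n_symbols * orig_bits = 4036 * 8 = 32288 bits
compressed_size = n_symbols * avg_code_len = 4036 * 6.97 = 28130.92 bits
ratio = original_size / compressed_size = 32288 / 28130.92 = 1.1478

Compression ratio = 1.1478


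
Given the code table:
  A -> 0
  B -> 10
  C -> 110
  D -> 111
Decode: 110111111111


Decoding:
110 -> C
111 -> D
111 -> D
111 -> D


Result: CDDD


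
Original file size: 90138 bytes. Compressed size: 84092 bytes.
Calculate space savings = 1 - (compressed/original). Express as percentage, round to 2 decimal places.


ratio = compressed/original = 84092/90138 = 0.932925
savings = 1 - ratio = 1 - 0.932925 = 0.067075
as a percentage: 0.067075 * 100 = 6.71%

Space savings = 1 - 84092/90138 = 6.71%


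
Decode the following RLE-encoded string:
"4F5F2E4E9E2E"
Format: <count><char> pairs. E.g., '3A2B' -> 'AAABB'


Expanding each <count><char> pair:
  4F -> 'FFFF'
  5F -> 'FFFFF'
  2E -> 'EE'
  4E -> 'EEEE'
  9E -> 'EEEEEEEEE'
  2E -> 'EE'

Decoded = FFFFFFFFFEEEEEEEEEEEEEEEEE


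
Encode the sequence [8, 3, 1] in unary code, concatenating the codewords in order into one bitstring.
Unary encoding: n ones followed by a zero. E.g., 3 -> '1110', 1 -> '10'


Encode each number as n ones followed by a terminating 0:
  8 -> 111111110 (9 bits)
  3 -> 1110 (4 bits)
  1 -> 10 (2 bits)
Total length = 9 + 4 + 2 = 15 bits.

Unary([8, 3, 1]) = 111111110111010 (15 bits)


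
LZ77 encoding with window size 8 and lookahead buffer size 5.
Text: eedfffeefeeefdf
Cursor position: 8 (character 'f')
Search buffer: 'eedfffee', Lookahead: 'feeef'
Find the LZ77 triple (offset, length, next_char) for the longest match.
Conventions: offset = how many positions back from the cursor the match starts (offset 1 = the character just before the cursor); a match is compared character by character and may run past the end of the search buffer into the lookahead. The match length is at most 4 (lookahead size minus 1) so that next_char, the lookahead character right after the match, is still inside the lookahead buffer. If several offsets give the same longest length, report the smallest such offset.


Try each offset into the search buffer:
  offset=1 (pos 7, char 'e'): match length 0
  offset=2 (pos 6, char 'e'): match length 0
  offset=3 (pos 5, char 'f'): match length 3
  offset=4 (pos 4, char 'f'): match length 1
  offset=5 (pos 3, char 'f'): match length 1
  offset=6 (pos 2, char 'd'): match length 0
  offset=7 (pos 1, char 'e'): match length 0
  offset=8 (pos 0, char 'e'): match length 0
Longest match has length 3 at offset 3.
next_char = character at position 8 + 3 = 11 -> 'e'

Best match: offset=3, length=3 (matching 'fee' starting at position 5)
LZ77 triple: (3, 3, 'e')


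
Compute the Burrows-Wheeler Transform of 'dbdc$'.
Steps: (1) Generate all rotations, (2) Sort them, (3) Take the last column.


Rotations (sorted):
  0: $dbdc -> last char: c
  1: bdc$d -> last char: d
  2: c$dbd -> last char: d
  3: dbdc$ -> last char: $
  4: dc$db -> last char: b


BWT = cdd$b


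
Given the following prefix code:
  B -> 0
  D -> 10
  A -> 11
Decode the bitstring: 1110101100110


Decoding step by step:
Bits 11 -> A
Bits 10 -> D
Bits 10 -> D
Bits 11 -> A
Bits 0 -> B
Bits 0 -> B
Bits 11 -> A
Bits 0 -> B


Decoded message: ADDABBAB


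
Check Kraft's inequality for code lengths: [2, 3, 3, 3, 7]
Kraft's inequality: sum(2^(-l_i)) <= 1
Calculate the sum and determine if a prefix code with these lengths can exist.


Sum = 2^(-2) + 2^(-3) + 2^(-3) + 2^(-3) + 2^(-7)
    = 0.25 + 0.125 + 0.125 + 0.125 + 0.0078125
    = 81/128 = 0.6328125
Since 0.6328125 <= 1, Kraft's inequality IS satisfied.
A prefix code with these lengths CAN exist.

Kraft sum = 0.6328125. Satisfied.


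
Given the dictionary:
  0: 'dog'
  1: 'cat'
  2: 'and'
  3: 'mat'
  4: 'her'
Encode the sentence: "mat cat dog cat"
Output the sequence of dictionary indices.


Look up each word in the dictionary:
  'mat' -> 3
  'cat' -> 1
  'dog' -> 0
  'cat' -> 1

Encoded: [3, 1, 0, 1]


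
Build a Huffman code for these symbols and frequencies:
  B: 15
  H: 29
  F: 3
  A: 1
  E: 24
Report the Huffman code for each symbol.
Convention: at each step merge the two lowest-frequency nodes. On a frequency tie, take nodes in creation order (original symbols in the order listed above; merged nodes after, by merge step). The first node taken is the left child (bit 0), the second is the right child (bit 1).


Huffman tree construction:
Step 1: Merge A(1) + F(3) = 4
Step 2: Merge (A+F)(4) + B(15) = 19
Step 3: Merge ((A+F)+B)(19) + E(24) = 43
Step 4: Merge H(29) + (((A+F)+B)+E)(43) = 72
Read each symbol's code off the tree from the root (left child = 0, right child = 1).

Codes:
  B: 101 (length 3)
  H: 0 (length 1)
  F: 1001 (length 4)
  A: 1000 (length 4)
  E: 11 (length 2)
Average code length: 138/72 = 1.9167 bits/symbol


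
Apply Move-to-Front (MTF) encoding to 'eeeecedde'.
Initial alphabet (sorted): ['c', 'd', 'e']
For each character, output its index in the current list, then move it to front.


MTF encoding:
'e': index 2 in ['c', 'd', 'e'] -> ['e', 'c', 'd']
'e': index 0 in ['e', 'c', 'd'] -> ['e', 'c', 'd']
'e': index 0 in ['e', 'c', 'd'] -> ['e', 'c', 'd']
'e': index 0 in ['e', 'c', 'd'] -> ['e', 'c', 'd']
'c': index 1 in ['e', 'c', 'd'] -> ['c', 'e', 'd']
'e': index 1 in ['c', 'e', 'd'] -> ['e', 'c', 'd']
'd': index 2 in ['e', 'c', 'd'] -> ['d', 'e', 'c']
'd': index 0 in ['d', 'e', 'c'] -> ['d', 'e', 'c']
'e': index 1 in ['d', 'e', 'c'] -> ['e', 'd', 'c']


Output: [2, 0, 0, 0, 1, 1, 2, 0, 1]


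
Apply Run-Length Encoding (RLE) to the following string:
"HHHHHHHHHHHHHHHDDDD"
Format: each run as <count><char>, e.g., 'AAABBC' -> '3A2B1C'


Scanning runs left to right:
  i=0: run of 'H' x 15 -> '15H'
  i=15: run of 'D' x 4 -> '4D'

RLE = 15H4D


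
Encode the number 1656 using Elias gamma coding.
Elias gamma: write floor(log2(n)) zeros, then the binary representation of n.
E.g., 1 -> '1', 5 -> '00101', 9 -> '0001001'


num_bits = floor(log2(1656)) + 1 = 11
leading_zeros = num_bits - 1 = 10
binary(1656) = 11001111000

Elias gamma(1656) = '0000000000' + '11001111000' = 000000000011001111000 (21 bits)


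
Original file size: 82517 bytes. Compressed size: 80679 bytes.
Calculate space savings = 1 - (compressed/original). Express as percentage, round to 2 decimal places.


ratio = compressed/original = 80679/82517 = 0.977726
savings = 1 - ratio = 1 - 0.977726 = 0.022274
as a percentage: 0.022274 * 100 = 2.23%

Space savings = 1 - 80679/82517 = 2.23%


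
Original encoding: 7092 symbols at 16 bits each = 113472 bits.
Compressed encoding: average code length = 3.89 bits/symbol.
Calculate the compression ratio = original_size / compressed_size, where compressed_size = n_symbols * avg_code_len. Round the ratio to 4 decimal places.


original_size = n_symbols * orig_bits = 7092 * 16 = 113472 bits
compressed_size = n_symbols * avg_code_len = 7092 * 3.89 = 27587.88 bits
ratio = original_size / compressed_size = 113472 / 27587.88 = 4.1131

Compression ratio = 4.1131


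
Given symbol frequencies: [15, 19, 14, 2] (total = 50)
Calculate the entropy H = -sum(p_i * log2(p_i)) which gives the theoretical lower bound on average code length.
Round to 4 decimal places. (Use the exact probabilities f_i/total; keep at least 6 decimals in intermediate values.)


Per-symbol terms -p_i * log2(p_i) with p_i = f_i/50:
  p = 15/50 = 0.300000: log2(p) = -1.736966, -p*log2(p) = 0.521090
  p = 19/50 = 0.380000: log2(p) = -1.395929, -p*log2(p) = 0.530453
  p = 14/50 = 0.280000: log2(p) = -1.836501, -p*log2(p) = 0.514220
  p = 2/50 = 0.040000: log2(p) = -4.643856, -p*log2(p) = 0.185754
H = 0.521090 + 0.530453 + 0.514220 + 0.185754 = 1.751517

H = 1.7515 bits/symbol


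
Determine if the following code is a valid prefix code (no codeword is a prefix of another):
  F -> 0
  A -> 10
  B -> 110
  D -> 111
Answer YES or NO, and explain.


Checking each pair (does one codeword prefix another?):
  F='0' vs A='10': no prefix
  F='0' vs B='110': no prefix
  F='0' vs D='111': no prefix
  A='10' vs F='0': no prefix
  A='10' vs B='110': no prefix
  A='10' vs D='111': no prefix
  B='110' vs F='0': no prefix
  B='110' vs A='10': no prefix
  B='110' vs D='111': no prefix
  D='111' vs F='0': no prefix
  D='111' vs A='10': no prefix
  D='111' vs B='110': no prefix
No violation found over all pairs.

YES -- this is a valid prefix code. No codeword is a prefix of any other codeword.


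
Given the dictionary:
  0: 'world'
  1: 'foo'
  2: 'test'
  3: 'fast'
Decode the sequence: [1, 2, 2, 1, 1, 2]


Look up each index in the dictionary:
  1 -> 'foo'
  2 -> 'test'
  2 -> 'test'
  1 -> 'foo'
  1 -> 'foo'
  2 -> 'test'

Decoded: "foo test test foo foo test"


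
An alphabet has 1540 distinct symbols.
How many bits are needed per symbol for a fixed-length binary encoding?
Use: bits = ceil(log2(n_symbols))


log2(1540) = 10.5887
Bracket: 2^10 = 1024 < 1540 <= 2^11 = 2048
So ceil(log2(1540)) = 11

bits = ceil(log2(1540)) = ceil(10.5887) = 11 bits


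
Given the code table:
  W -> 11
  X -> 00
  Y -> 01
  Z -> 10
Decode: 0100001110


Decoding:
01 -> Y
00 -> X
00 -> X
11 -> W
10 -> Z


Result: YXXWZ


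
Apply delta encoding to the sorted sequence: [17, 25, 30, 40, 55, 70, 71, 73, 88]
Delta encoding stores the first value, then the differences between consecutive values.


First value: 17
Deltas:
  25 - 17 = 8
  30 - 25 = 5
  40 - 30 = 10
  55 - 40 = 15
  70 - 55 = 15
  71 - 70 = 1
  73 - 71 = 2
  88 - 73 = 15


Delta encoded: [17, 8, 5, 10, 15, 15, 1, 2, 15]


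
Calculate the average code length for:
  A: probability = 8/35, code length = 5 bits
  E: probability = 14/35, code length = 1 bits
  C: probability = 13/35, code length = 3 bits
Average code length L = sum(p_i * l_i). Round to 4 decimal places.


Weighted contributions p_i * l_i:
  A: (8/35) * 5 = 40/35
  E: (14/35) * 1 = 14/35
  C: (13/35) * 3 = 39/35
Sum = (40 + 14 + 39)/35 = 93/35

L = 93/35 = 2.6571 bits/symbol


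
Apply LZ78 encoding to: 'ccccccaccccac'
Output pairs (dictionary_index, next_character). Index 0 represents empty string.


LZ78 encoding steps:
Dictionary: {0: ''}
Step 1: w='' (idx 0), next='c' -> output (0, 'c'), add 'c' as idx 1
Step 2: w='c' (idx 1), next='c' -> output (1, 'c'), add 'cc' as idx 2
Step 3: w='cc' (idx 2), next='c' -> output (2, 'c'), add 'ccc' as idx 3
Step 4: w='' (idx 0), next='a' -> output (0, 'a'), add 'a' as idx 4
Step 5: w='ccc' (idx 3), next='c' -> output (3, 'c'), add 'cccc' as idx 5
Step 6: w='a' (idx 4), next='c' -> output (4, 'c'), add 'ac' as idx 6


Encoded: [(0, 'c'), (1, 'c'), (2, 'c'), (0, 'a'), (3, 'c'), (4, 'c')]


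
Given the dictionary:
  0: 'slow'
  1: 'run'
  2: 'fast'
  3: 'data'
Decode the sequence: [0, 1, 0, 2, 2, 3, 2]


Look up each index in the dictionary:
  0 -> 'slow'
  1 -> 'run'
  0 -> 'slow'
  2 -> 'fast'
  2 -> 'fast'
  3 -> 'data'
  2 -> 'fast'

Decoded: "slow run slow fast fast data fast"


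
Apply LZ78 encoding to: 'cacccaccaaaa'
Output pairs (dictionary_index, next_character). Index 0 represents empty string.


LZ78 encoding steps:
Dictionary: {0: ''}
Step 1: w='' (idx 0), next='c' -> output (0, 'c'), add 'c' as idx 1
Step 2: w='' (idx 0), next='a' -> output (0, 'a'), add 'a' as idx 2
Step 3: w='c' (idx 1), next='c' -> output (1, 'c'), add 'cc' as idx 3
Step 4: w='c' (idx 1), next='a' -> output (1, 'a'), add 'ca' as idx 4
Step 5: w='cc' (idx 3), next='a' -> output (3, 'a'), add 'cca' as idx 5
Step 6: w='a' (idx 2), next='a' -> output (2, 'a'), add 'aa' as idx 6
Step 7: w='a' (idx 2), end of input -> output (2, '')


Encoded: [(0, 'c'), (0, 'a'), (1, 'c'), (1, 'a'), (3, 'a'), (2, 'a'), (2, '')]


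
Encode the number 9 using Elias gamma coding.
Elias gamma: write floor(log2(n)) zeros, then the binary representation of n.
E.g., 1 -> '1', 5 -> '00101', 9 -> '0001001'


num_bits = floor(log2(9)) + 1 = 4
leading_zeros = num_bits - 1 = 3
binary(9) = 1001

Elias gamma(9) = '000' + '1001' = 0001001 (7 bits)


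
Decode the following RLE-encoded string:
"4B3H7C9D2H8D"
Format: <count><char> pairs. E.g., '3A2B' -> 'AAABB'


Expanding each <count><char> pair:
  4B -> 'BBBB'
  3H -> 'HHH'
  7C -> 'CCCCCCC'
  9D -> 'DDDDDDDDD'
  2H -> 'HH'
  8D -> 'DDDDDDDD'

Decoded = BBBBHHHCCCCCCCDDDDDDDDDHHDDDDDDDD


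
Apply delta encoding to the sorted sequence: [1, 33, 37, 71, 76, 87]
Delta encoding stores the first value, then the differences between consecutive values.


First value: 1
Deltas:
  33 - 1 = 32
  37 - 33 = 4
  71 - 37 = 34
  76 - 71 = 5
  87 - 76 = 11


Delta encoded: [1, 32, 4, 34, 5, 11]


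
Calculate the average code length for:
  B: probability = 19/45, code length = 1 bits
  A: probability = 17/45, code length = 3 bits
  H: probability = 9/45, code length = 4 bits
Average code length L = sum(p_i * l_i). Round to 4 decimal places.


Weighted contributions p_i * l_i:
  B: (19/45) * 1 = 19/45
  A: (17/45) * 3 = 51/45
  H: (9/45) * 4 = 36/45
Sum = (19 + 51 + 36)/45 = 106/45

L = 106/45 = 2.3556 bits/symbol


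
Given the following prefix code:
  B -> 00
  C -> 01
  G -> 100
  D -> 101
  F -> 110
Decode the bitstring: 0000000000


Decoding step by step:
Bits 00 -> B
Bits 00 -> B
Bits 00 -> B
Bits 00 -> B
Bits 00 -> B


Decoded message: BBBBB


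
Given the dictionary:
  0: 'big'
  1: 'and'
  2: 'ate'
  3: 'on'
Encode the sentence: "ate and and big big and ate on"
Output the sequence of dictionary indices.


Look up each word in the dictionary:
  'ate' -> 2
  'and' -> 1
  'and' -> 1
  'big' -> 0
  'big' -> 0
  'and' -> 1
  'ate' -> 2
  'on' -> 3

Encoded: [2, 1, 1, 0, 0, 1, 2, 3]


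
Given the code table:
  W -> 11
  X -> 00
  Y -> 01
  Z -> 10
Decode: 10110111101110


Decoding:
10 -> Z
11 -> W
01 -> Y
11 -> W
10 -> Z
11 -> W
10 -> Z


Result: ZWYWZWZ


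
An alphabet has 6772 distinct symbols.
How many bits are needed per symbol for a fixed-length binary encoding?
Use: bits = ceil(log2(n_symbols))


log2(6772) = 12.7254
Bracket: 2^12 = 4096 < 6772 <= 2^13 = 8192
So ceil(log2(6772)) = 13

bits = ceil(log2(6772)) = ceil(12.7254) = 13 bits


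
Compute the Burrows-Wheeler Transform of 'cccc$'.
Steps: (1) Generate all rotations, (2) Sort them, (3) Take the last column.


Rotations (sorted):
  0: $cccc -> last char: c
  1: c$ccc -> last char: c
  2: cc$cc -> last char: c
  3: ccc$c -> last char: c
  4: cccc$ -> last char: $


BWT = cccc$


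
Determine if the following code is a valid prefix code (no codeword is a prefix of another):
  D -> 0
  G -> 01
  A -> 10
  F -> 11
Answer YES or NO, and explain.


Checking each pair (does one codeword prefix another?):
  D='0' vs G='01': prefix -- VIOLATION

NO -- this is NOT a valid prefix code. D (0) is a prefix of G (01).


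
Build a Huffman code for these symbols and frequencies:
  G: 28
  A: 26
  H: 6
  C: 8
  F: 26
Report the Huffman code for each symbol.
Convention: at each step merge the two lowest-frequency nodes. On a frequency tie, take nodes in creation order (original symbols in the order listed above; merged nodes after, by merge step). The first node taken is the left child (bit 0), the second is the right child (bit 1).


Huffman tree construction:
Step 1: Merge H(6) + C(8) = 14
Step 2: Merge (H+C)(14) + A(26) = 40
Step 3: Merge F(26) + G(28) = 54
Step 4: Merge ((H+C)+A)(40) + (F+G)(54) = 94
Read each symbol's code off the tree from the root (left child = 0, right child = 1).

Codes:
  G: 11 (length 2)
  A: 01 (length 2)
  H: 000 (length 3)
  C: 001 (length 3)
  F: 10 (length 2)
Average code length: 202/94 = 2.1489 bits/symbol


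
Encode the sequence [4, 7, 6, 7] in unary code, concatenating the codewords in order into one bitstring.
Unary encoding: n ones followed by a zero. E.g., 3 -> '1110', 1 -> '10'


Encode each number as n ones followed by a terminating 0:
  4 -> 11110 (5 bits)
  7 -> 11111110 (8 bits)
  6 -> 1111110 (7 bits)
  7 -> 11111110 (8 bits)
Total length = 5 + 8 + 7 + 8 = 28 bits.

Unary([4, 7, 6, 7]) = 1111011111110111111011111110 (28 bits)


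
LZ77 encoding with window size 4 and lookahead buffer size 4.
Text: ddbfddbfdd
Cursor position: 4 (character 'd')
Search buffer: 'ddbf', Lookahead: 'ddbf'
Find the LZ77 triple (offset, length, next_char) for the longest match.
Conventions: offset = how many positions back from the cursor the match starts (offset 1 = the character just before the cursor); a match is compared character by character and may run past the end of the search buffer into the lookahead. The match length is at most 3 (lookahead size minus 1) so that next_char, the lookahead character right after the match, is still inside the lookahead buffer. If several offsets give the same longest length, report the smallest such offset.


Try each offset into the search buffer:
  offset=1 (pos 3, char 'f'): match length 0
  offset=2 (pos 2, char 'b'): match length 0
  offset=3 (pos 1, char 'd'): match length 1
  offset=4 (pos 0, char 'd'): match length 3
Longest match has length 3 at offset 4.
next_char = character at position 4 + 3 = 7 -> 'f'

Best match: offset=4, length=3 (matching 'ddb' starting at position 0)
LZ77 triple: (4, 3, 'f')


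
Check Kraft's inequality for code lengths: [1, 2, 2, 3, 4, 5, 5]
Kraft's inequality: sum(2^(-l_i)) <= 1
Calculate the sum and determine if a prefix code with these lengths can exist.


Sum = 2^(-1) + 2^(-2) + 2^(-2) + 2^(-3) + 2^(-4) + 2^(-5) + 2^(-5)
    = 0.5 + 0.25 + 0.25 + 0.125 + 0.0625 + 0.03125 + 0.03125
    = 40/32 = 1.25
Since 1.25 > 1, Kraft's inequality is NOT satisfied.
A prefix code with these lengths CANNOT exist.

Kraft sum = 1.25. Not satisfied.


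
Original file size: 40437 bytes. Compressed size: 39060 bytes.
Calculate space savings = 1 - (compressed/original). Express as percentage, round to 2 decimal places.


ratio = compressed/original = 39060/40437 = 0.965947
savings = 1 - ratio = 1 - 0.965947 = 0.034053
as a percentage: 0.034053 * 100 = 3.41%

Space savings = 1 - 39060/40437 = 3.41%


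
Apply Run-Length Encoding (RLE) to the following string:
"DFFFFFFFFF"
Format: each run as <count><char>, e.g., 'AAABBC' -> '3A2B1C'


Scanning runs left to right:
  i=0: run of 'D' x 1 -> '1D'
  i=1: run of 'F' x 9 -> '9F'

RLE = 1D9F


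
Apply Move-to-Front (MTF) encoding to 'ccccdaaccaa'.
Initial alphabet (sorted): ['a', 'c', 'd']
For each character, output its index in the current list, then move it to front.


MTF encoding:
'c': index 1 in ['a', 'c', 'd'] -> ['c', 'a', 'd']
'c': index 0 in ['c', 'a', 'd'] -> ['c', 'a', 'd']
'c': index 0 in ['c', 'a', 'd'] -> ['c', 'a', 'd']
'c': index 0 in ['c', 'a', 'd'] -> ['c', 'a', 'd']
'd': index 2 in ['c', 'a', 'd'] -> ['d', 'c', 'a']
'a': index 2 in ['d', 'c', 'a'] -> ['a', 'd', 'c']
'a': index 0 in ['a', 'd', 'c'] -> ['a', 'd', 'c']
'c': index 2 in ['a', 'd', 'c'] -> ['c', 'a', 'd']
'c': index 0 in ['c', 'a', 'd'] -> ['c', 'a', 'd']
'a': index 1 in ['c', 'a', 'd'] -> ['a', 'c', 'd']
'a': index 0 in ['a', 'c', 'd'] -> ['a', 'c', 'd']


Output: [1, 0, 0, 0, 2, 2, 0, 2, 0, 1, 0]


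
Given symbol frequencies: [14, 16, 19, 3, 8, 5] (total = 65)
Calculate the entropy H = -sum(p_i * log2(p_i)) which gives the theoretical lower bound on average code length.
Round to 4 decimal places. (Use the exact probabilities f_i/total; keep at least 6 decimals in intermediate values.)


Per-symbol terms -p_i * log2(p_i) with p_i = f_i/65:
  p = 14/65 = 0.215385: log2(p) = -2.215013, -p*log2(p) = 0.477080
  p = 16/65 = 0.246154: log2(p) = -2.022368, -p*log2(p) = 0.497814
  p = 19/65 = 0.292308: log2(p) = -1.774440, -p*log2(p) = 0.518683
  p = 3/65 = 0.046154: log2(p) = -4.437405, -p*log2(p) = 0.204803
  p = 8/65 = 0.123077: log2(p) = -3.022368, -p*log2(p) = 0.371984
  p = 5/65 = 0.076923: log2(p) = -3.700440, -p*log2(p) = 0.284649
H = 0.477080 + 0.497814 + 0.518683 + 0.204803 + 0.371984 + 0.284649 = 2.355013

H = 2.355 bits/symbol


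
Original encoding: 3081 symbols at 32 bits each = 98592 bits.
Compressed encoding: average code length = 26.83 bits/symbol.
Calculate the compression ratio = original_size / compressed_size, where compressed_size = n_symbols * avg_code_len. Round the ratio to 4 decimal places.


original_size = n_symbols * orig_bits = 3081 * 32 = 98592 bits
compressed_size = n_symbols * avg_code_len = 3081 * 26.83 = 82663.23 bits
ratio = original_size / compressed_size = 98592 / 82663.23 = 1.1927

Compression ratio = 1.1927


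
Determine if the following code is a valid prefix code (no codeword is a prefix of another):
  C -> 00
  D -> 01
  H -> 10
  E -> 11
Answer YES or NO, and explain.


Checking each pair (does one codeword prefix another?):
  C='00' vs D='01': no prefix
  C='00' vs H='10': no prefix
  C='00' vs E='11': no prefix
  D='01' vs C='00': no prefix
  D='01' vs H='10': no prefix
  D='01' vs E='11': no prefix
  H='10' vs C='00': no prefix
  H='10' vs D='01': no prefix
  H='10' vs E='11': no prefix
  E='11' vs C='00': no prefix
  E='11' vs D='01': no prefix
  E='11' vs H='10': no prefix
No violation found over all pairs.

YES -- this is a valid prefix code. No codeword is a prefix of any other codeword.


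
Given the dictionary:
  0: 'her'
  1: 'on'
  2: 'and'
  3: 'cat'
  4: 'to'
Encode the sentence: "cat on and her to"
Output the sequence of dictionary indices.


Look up each word in the dictionary:
  'cat' -> 3
  'on' -> 1
  'and' -> 2
  'her' -> 0
  'to' -> 4

Encoded: [3, 1, 2, 0, 4]


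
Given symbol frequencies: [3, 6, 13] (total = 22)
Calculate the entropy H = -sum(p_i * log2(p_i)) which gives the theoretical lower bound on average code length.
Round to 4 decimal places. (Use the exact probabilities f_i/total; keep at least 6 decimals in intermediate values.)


Per-symbol terms -p_i * log2(p_i) with p_i = f_i/22:
  p = 3/22 = 0.136364: log2(p) = -2.874469, -p*log2(p) = 0.391973
  p = 6/22 = 0.272727: log2(p) = -1.874469, -p*log2(p) = 0.511219
  p = 13/22 = 0.590909: log2(p) = -0.758992, -p*log2(p) = 0.448495
H = 0.391973 + 0.511219 + 0.448495 = 1.351687

H = 1.3517 bits/symbol


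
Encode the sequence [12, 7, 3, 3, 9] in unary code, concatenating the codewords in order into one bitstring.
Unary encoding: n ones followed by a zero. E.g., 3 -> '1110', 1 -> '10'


Encode each number as n ones followed by a terminating 0:
  12 -> 1111111111110 (13 bits)
  7 -> 11111110 (8 bits)
  3 -> 1110 (4 bits)
  3 -> 1110 (4 bits)
  9 -> 1111111110 (10 bits)
Total length = 13 + 8 + 4 + 4 + 10 = 39 bits.

Unary([12, 7, 3, 3, 9]) = 111111111111011111110111011101111111110 (39 bits)


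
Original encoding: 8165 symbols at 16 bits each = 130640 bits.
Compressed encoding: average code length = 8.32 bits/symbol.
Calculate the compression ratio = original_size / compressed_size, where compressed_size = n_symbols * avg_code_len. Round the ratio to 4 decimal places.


original_size = n_symbols * orig_bits = 8165 * 16 = 130640 bits
compressed_size = n_symbols * avg_code_len = 8165 * 8.32 = 67932.8 bits
ratio = original_size / compressed_size = 130640 / 67932.8 = 1.9231

Compression ratio = 1.9231


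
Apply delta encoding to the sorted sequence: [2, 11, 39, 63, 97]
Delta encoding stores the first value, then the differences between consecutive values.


First value: 2
Deltas:
  11 - 2 = 9
  39 - 11 = 28
  63 - 39 = 24
  97 - 63 = 34


Delta encoded: [2, 9, 28, 24, 34]


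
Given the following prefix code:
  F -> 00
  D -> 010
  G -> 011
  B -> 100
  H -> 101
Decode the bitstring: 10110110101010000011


Decoding step by step:
Bits 101 -> H
Bits 101 -> H
Bits 101 -> H
Bits 010 -> D
Bits 100 -> B
Bits 00 -> F
Bits 011 -> G


Decoded message: HHHDBFG


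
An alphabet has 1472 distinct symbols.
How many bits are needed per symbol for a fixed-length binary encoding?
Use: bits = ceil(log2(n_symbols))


log2(1472) = 10.5236
Bracket: 2^10 = 1024 < 1472 <= 2^11 = 2048
So ceil(log2(1472)) = 11

bits = ceil(log2(1472)) = ceil(10.5236) = 11 bits


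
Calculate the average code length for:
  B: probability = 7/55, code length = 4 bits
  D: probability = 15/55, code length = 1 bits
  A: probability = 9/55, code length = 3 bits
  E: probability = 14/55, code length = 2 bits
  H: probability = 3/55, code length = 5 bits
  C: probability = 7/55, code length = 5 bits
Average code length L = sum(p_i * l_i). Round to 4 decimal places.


Weighted contributions p_i * l_i:
  B: (7/55) * 4 = 28/55
  D: (15/55) * 1 = 15/55
  A: (9/55) * 3 = 27/55
  E: (14/55) * 2 = 28/55
  H: (3/55) * 5 = 15/55
  C: (7/55) * 5 = 35/55
Sum = (28 + 15 + 27 + 28 + 15 + 35)/55 = 148/55

L = 148/55 = 2.6909 bits/symbol


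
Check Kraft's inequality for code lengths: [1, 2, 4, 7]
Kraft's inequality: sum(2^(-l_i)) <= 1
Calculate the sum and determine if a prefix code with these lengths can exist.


Sum = 2^(-1) + 2^(-2) + 2^(-4) + 2^(-7)
    = 0.5 + 0.25 + 0.0625 + 0.0078125
    = 105/128 = 0.8203125
Since 0.8203125 <= 1, Kraft's inequality IS satisfied.
A prefix code with these lengths CAN exist.

Kraft sum = 0.8203125. Satisfied.


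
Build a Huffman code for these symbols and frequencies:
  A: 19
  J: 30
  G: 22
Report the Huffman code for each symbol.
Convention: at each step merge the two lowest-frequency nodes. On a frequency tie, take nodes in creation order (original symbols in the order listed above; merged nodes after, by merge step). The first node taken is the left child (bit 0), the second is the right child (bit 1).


Huffman tree construction:
Step 1: Merge A(19) + G(22) = 41
Step 2: Merge J(30) + (A+G)(41) = 71
Read each symbol's code off the tree from the root (left child = 0, right child = 1).

Codes:
  A: 10 (length 2)
  J: 0 (length 1)
  G: 11 (length 2)
Average code length: 112/71 = 1.5775 bits/symbol


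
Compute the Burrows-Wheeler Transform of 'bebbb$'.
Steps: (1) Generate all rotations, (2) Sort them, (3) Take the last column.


Rotations (sorted):
  0: $bebbb -> last char: b
  1: b$bebb -> last char: b
  2: bb$beb -> last char: b
  3: bbb$be -> last char: e
  4: bebbb$ -> last char: $
  5: ebbb$b -> last char: b


BWT = bbbe$b


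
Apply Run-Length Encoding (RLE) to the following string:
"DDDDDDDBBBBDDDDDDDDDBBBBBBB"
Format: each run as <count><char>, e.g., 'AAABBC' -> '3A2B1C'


Scanning runs left to right:
  i=0: run of 'D' x 7 -> '7D'
  i=7: run of 'B' x 4 -> '4B'
  i=11: run of 'D' x 9 -> '9D'
  i=20: run of 'B' x 7 -> '7B'

RLE = 7D4B9D7B


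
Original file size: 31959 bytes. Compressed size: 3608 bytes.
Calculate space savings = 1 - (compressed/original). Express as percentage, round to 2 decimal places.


ratio = compressed/original = 3608/31959 = 0.112895
savings = 1 - ratio = 1 - 0.112895 = 0.887105
as a percentage: 0.887105 * 100 = 88.71%

Space savings = 1 - 3608/31959 = 88.71%


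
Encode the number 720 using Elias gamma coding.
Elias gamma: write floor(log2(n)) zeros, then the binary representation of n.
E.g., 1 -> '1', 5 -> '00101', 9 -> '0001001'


num_bits = floor(log2(720)) + 1 = 10
leading_zeros = num_bits - 1 = 9
binary(720) = 1011010000

Elias gamma(720) = '000000000' + '1011010000' = 0000000001011010000 (19 bits)


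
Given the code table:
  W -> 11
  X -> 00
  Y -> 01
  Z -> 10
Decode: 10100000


Decoding:
10 -> Z
10 -> Z
00 -> X
00 -> X


Result: ZZXX


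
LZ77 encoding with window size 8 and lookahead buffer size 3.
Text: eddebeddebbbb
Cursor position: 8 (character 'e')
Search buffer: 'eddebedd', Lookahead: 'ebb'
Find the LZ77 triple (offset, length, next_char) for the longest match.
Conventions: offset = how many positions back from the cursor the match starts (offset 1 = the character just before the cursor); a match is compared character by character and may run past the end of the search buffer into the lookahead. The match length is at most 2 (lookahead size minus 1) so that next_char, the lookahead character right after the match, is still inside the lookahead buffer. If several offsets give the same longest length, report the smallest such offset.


Try each offset into the search buffer:
  offset=1 (pos 7, char 'd'): match length 0
  offset=2 (pos 6, char 'd'): match length 0
  offset=3 (pos 5, char 'e'): match length 1
  offset=4 (pos 4, char 'b'): match length 0
  offset=5 (pos 3, char 'e'): match length 2
  offset=6 (pos 2, char 'd'): match length 0
  offset=7 (pos 1, char 'd'): match length 0
  offset=8 (pos 0, char 'e'): match length 1
Longest match has length 2 at offset 5.
next_char = character at position 8 + 2 = 10 -> 'b'

Best match: offset=5, length=2 (matching 'eb' starting at position 3)
LZ77 triple: (5, 2, 'b')


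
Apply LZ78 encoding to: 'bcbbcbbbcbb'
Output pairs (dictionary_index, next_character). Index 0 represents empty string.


LZ78 encoding steps:
Dictionary: {0: ''}
Step 1: w='' (idx 0), next='b' -> output (0, 'b'), add 'b' as idx 1
Step 2: w='' (idx 0), next='c' -> output (0, 'c'), add 'c' as idx 2
Step 3: w='b' (idx 1), next='b' -> output (1, 'b'), add 'bb' as idx 3
Step 4: w='c' (idx 2), next='b' -> output (2, 'b'), add 'cb' as idx 4
Step 5: w='bb' (idx 3), next='c' -> output (3, 'c'), add 'bbc' as idx 5
Step 6: w='bb' (idx 3), end of input -> output (3, '')


Encoded: [(0, 'b'), (0, 'c'), (1, 'b'), (2, 'b'), (3, 'c'), (3, '')]


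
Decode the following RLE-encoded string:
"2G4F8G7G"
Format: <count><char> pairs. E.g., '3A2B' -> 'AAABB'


Expanding each <count><char> pair:
  2G -> 'GG'
  4F -> 'FFFF'
  8G -> 'GGGGGGGG'
  7G -> 'GGGGGGG'

Decoded = GGFFFFGGGGGGGGGGGGGGG


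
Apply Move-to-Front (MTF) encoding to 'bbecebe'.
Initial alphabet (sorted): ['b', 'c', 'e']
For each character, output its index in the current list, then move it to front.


MTF encoding:
'b': index 0 in ['b', 'c', 'e'] -> ['b', 'c', 'e']
'b': index 0 in ['b', 'c', 'e'] -> ['b', 'c', 'e']
'e': index 2 in ['b', 'c', 'e'] -> ['e', 'b', 'c']
'c': index 2 in ['e', 'b', 'c'] -> ['c', 'e', 'b']
'e': index 1 in ['c', 'e', 'b'] -> ['e', 'c', 'b']
'b': index 2 in ['e', 'c', 'b'] -> ['b', 'e', 'c']
'e': index 1 in ['b', 'e', 'c'] -> ['e', 'b', 'c']


Output: [0, 0, 2, 2, 1, 2, 1]


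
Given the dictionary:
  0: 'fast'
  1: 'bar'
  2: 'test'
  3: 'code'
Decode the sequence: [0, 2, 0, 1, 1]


Look up each index in the dictionary:
  0 -> 'fast'
  2 -> 'test'
  0 -> 'fast'
  1 -> 'bar'
  1 -> 'bar'

Decoded: "fast test fast bar bar"


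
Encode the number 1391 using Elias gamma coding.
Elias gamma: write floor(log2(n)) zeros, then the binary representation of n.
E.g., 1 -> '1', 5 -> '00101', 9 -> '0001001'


num_bits = floor(log2(1391)) + 1 = 11
leading_zeros = num_bits - 1 = 10
binary(1391) = 10101101111

Elias gamma(1391) = '0000000000' + '10101101111' = 000000000010101101111 (21 bits)


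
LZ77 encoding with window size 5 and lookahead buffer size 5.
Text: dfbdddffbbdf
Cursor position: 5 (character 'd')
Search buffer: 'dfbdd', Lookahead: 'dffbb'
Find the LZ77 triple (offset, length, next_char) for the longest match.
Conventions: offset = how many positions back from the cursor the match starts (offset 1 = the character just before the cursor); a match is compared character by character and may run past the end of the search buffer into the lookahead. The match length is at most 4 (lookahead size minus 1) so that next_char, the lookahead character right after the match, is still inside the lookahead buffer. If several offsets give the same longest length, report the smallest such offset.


Try each offset into the search buffer:
  offset=1 (pos 4, char 'd'): match length 1
  offset=2 (pos 3, char 'd'): match length 1
  offset=3 (pos 2, char 'b'): match length 0
  offset=4 (pos 1, char 'f'): match length 0
  offset=5 (pos 0, char 'd'): match length 2
Longest match has length 2 at offset 5.
next_char = character at position 5 + 2 = 7 -> 'f'

Best match: offset=5, length=2 (matching 'df' starting at position 0)
LZ77 triple: (5, 2, 'f')


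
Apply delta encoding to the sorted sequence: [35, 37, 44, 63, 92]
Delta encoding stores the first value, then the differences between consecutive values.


First value: 35
Deltas:
  37 - 35 = 2
  44 - 37 = 7
  63 - 44 = 19
  92 - 63 = 29


Delta encoded: [35, 2, 7, 19, 29]


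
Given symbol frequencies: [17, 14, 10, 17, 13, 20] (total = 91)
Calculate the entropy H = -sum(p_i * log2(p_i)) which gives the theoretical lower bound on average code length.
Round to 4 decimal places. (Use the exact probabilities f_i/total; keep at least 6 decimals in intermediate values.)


Per-symbol terms -p_i * log2(p_i) with p_i = f_i/91:
  p = 17/91 = 0.186813: log2(p) = -2.420332, -p*log2(p) = 0.452150
  p = 14/91 = 0.153846: log2(p) = -2.700440, -p*log2(p) = 0.415452
  p = 10/91 = 0.109890: log2(p) = -3.185867, -p*log2(p) = 0.350095
  p = 17/91 = 0.186813: log2(p) = -2.420332, -p*log2(p) = 0.452150
  p = 13/91 = 0.142857: log2(p) = -2.807355, -p*log2(p) = 0.401051
  p = 20/91 = 0.219780: log2(p) = -2.185867, -p*log2(p) = 0.480410
H = 0.452150 + 0.415452 + 0.350095 + 0.452150 + 0.401051 + 0.480410 = 2.551308

H = 2.5513 bits/symbol
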